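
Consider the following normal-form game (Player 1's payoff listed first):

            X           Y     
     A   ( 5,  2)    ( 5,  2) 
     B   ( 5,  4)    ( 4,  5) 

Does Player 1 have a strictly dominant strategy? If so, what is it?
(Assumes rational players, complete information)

No strictly dominant strategy exists for Player 1

Work:
A strategy strictly dominates another if it gives a strictly higher payoff against every opponent action. Compare each pair of P1's strategies column-by-column:
  A vs B: [5 vs 5, 5 vs 4] → A does not strictly dominate B (column X: 5 ≤ 5)
  B vs A: [5 vs 5, 4 vs 5] → B does not strictly dominate A (column X: 5 ≤ 5)
No single strategy strictly dominates all others → no strictly dominant strategy.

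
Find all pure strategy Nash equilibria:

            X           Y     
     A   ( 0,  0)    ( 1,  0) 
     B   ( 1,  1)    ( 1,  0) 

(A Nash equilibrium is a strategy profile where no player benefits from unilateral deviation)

Nash equilibrium: (A, Y), (B, X)

Work:
Best responses:
  P1 vs X: payoffs [0, 1] → best response B (payoff 1)
  P1 vs Y: payoffs [1, 1] → best response A/B (payoff 1)
  P2 vs A: payoffs [0, 0] → best response X/Y (payoff 0)
  P2 vs B: payoffs [1, 0] → best response X (payoff 1)
Mutual best responses: (A,Y), (B,X) → Nash equilibria.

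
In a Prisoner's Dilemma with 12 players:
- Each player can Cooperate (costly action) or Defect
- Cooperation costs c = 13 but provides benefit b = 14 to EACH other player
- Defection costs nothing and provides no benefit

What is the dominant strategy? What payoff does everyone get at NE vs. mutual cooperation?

Dominant: Defect; NE payoff = 0; Coop payoff = 141

Work:
Defect dominates (saves cost c = 13, benefit to others is external)
NE: All defect → everyone gets 0
If all cooperate: each receives (11)×14 - 13 = 141
Social dilemma: 141 > 0 but NE gives 0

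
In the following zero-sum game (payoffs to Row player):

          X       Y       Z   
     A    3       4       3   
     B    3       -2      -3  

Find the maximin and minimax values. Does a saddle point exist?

Maximin = 3, Minimax = 3, Saddle: True

Work:
Row minimums: [3, -3] → maximin = 3
Column maximums: [3, 4, 3] → minimax = 3
Saddle point exists! Game value = 3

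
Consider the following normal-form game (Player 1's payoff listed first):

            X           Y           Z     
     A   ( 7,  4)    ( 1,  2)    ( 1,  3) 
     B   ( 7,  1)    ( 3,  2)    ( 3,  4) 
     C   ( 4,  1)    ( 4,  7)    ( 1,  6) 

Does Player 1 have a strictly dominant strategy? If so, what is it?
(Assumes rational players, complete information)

No strictly dominant strategy exists for Player 1

Work:
A strategy strictly dominates another if it gives a strictly higher payoff against every opponent action. Compare each pair of P1's strategies column-by-column:
  A vs B: [7 vs 7, 1 vs 3, 1 vs 3] → A does not strictly dominate B (column X: 7 ≤ 7)
  A vs C: [7 vs 4, 1 vs 4, 1 vs 1] → A does not strictly dominate C (column Y: 1 ≤ 4)
  B vs A: [7 vs 7, 3 vs 1, 3 vs 1] → B does not strictly dominate A (column X: 7 ≤ 7)
  B vs C: [7 vs 4, 3 vs 4, 3 vs 1] → B does not strictly dominate C (column Y: 3 ≤ 4)
  C vs A: [4 vs 7, 4 vs 1, 1 vs 1] → C does not strictly dominate A (column X: 4 ≤ 7)
  C vs B: [4 vs 7, 4 vs 3, 1 vs 3] → C does not strictly dominate B (column X: 4 ≤ 7)
No single strategy strictly dominates all others → no strictly dominant strategy.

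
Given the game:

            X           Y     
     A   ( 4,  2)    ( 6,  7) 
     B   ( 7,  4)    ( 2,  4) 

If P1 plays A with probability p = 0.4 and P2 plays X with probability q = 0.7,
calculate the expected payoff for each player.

E[P1] = 5.14, E[P2] = 3.8

Work:
E[P1] = p·q·π₁(A,X) + p·(1-q)·π₁(A,Y) + (1-p)·q·π₁(B,X) + (1-p)·(1-q)·π₁(B,Y)
= 0.4·0.7·4 + 0.4·0.3·6 + 0.6·0.7·7 + 0.6·0.3·2
= 5.14

E[P2] = 3.8 (similar calculation)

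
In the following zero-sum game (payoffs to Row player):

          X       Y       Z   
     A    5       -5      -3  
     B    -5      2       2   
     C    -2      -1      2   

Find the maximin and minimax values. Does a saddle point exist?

Maximin = -2, Minimax = 2, Saddle: False

Work:
Row minimums: [-5, -5, -2] → maximin = -2
Column maximums: [5, 2, 2] → minimax = 2
No saddle point (maximin ≠ minimax). Mixed strategy needed.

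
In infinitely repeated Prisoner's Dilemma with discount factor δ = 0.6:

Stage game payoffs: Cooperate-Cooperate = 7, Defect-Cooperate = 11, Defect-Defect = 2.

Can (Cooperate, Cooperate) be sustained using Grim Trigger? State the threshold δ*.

δ* = 0.4444; since δ = 0.6 ≥ 0.4444, cooperation can be sustained

Work:
For Grim Trigger:
Cooperate forever: 7/(1-δ)
Defect then punished: 11 + 2·δ/(1-δ)
Need: 7/(1-δ) ≥ 11 + 2·δ/(1-δ)
Solving: δ ≥ (T-R)/(T-P) = (11-7)/(11-2) = 0.4444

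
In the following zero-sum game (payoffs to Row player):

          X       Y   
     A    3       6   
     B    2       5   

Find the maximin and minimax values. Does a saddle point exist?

Maximin = 3, Minimax = 3, Saddle: True

Work:
Row minimums: [3, 2] → maximin = 3
Column maximums: [3, 6] → minimax = 3
Saddle point exists! Game value = 3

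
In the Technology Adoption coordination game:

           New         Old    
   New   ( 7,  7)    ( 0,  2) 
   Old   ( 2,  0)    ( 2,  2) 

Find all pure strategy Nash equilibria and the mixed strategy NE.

Pure NE: (New, New) and (Old, Old); Mixed NE: p = 0.2857, q = 0.2857

Work:
Check pure NE:
(New, New): (7, 7) - no unilateral deviation beneficial
(Old, Old): (2, 2) - no unilateral deviation beneficial
Mixed NE: P1 plays New with p = 0.2857, P2 plays New with q = 0.2857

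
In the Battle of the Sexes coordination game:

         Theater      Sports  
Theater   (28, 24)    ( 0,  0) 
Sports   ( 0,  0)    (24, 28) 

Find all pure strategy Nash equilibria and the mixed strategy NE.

Pure NE: (Theater, Theater) and (Sports, Sports); Mixed NE: p = 0.5385, q = 0.4615

Work:
Check pure NE:
(Theater, Theater): (28, 24) - no unilateral deviation beneficial
(Sports, Sports): (24, 28) - no unilateral deviation beneficial
Mixed NE: P1 plays Theater with p = 0.5385, P2 plays Theater with q = 0.4615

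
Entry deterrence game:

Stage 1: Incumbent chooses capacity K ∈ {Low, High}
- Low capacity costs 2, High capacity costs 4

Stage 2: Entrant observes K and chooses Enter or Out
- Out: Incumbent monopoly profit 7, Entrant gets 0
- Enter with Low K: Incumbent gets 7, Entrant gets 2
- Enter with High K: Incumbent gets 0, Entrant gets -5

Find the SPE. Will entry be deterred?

SPE: (Low, Enter|Low, Out|High); Entry not deterred. Incumbent net profit = 5, Entrant gets 2

Work:
After Low K: Entrant enters (2 > 0)
After High K: Entrant stays out (-5 < 0)
Incumbent: Low → 7−2=5, High → 7−4=3
Incumbent chooses Low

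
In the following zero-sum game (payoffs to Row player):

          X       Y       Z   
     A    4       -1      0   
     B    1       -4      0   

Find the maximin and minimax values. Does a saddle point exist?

Maximin = -1, Minimax = -1, Saddle: True

Work:
Row minimums: [-1, -4] → maximin = -1
Column maximums: [4, -1, 0] → minimax = -1
Saddle point exists! Game value = -1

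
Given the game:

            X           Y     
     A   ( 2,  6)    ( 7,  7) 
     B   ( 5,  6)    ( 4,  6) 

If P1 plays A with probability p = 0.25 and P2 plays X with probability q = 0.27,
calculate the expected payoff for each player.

E[P1] = 4.615, E[P2] = 6.1825

Work:
E[P1] = p·q·π₁(A,X) + p·(1-q)·π₁(A,Y) + (1-p)·q·π₁(B,X) + (1-p)·(1-q)·π₁(B,Y)
= 0.25·0.27·2 + 0.25·0.73·7 + 0.75·0.27·5 + 0.75·0.73·4
= 4.615

E[P2] = 6.1825 (similar calculation)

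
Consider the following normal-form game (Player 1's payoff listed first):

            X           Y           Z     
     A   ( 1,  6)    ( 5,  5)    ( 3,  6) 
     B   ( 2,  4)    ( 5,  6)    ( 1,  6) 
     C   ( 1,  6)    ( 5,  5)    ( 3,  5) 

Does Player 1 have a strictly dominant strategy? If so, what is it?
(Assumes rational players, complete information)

No strictly dominant strategy exists for Player 1

Work:
A strategy strictly dominates another if it gives a strictly higher payoff against every opponent action. Compare each pair of P1's strategies column-by-column:
  A vs B: [1 vs 2, 5 vs 5, 3 vs 1] → A does not strictly dominate B (column X: 1 ≤ 2)
  A vs C: [1 vs 1, 5 vs 5, 3 vs 3] → A does not strictly dominate C (column X: 1 ≤ 1)
  B vs A: [2 vs 1, 5 vs 5, 1 vs 3] → B does not strictly dominate A (column Y: 5 ≤ 5)
  B vs C: [2 vs 1, 5 vs 5, 1 vs 3] → B does not strictly dominate C (column Y: 5 ≤ 5)
  C vs A: [1 vs 1, 5 vs 5, 3 vs 3] → C does not strictly dominate A (column X: 1 ≤ 1)
  C vs B: [1 vs 2, 5 vs 5, 3 vs 1] → C does not strictly dominate B (column X: 1 ≤ 2)
No single strategy strictly dominates all others → no strictly dominant strategy.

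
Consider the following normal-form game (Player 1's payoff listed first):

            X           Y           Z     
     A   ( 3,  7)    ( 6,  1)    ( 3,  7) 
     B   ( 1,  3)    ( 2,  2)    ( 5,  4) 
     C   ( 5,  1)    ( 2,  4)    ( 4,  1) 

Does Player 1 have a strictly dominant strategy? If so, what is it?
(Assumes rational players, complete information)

No strictly dominant strategy exists for Player 1

Work:
A strategy strictly dominates another if it gives a strictly higher payoff against every opponent action. Compare each pair of P1's strategies column-by-column:
  A vs B: [3 vs 1, 6 vs 2, 3 vs 5] → A does not strictly dominate B (column Z: 3 ≤ 5)
  A vs C: [3 vs 5, 6 vs 2, 3 vs 4] → A does not strictly dominate C (column X: 3 ≤ 5)
  B vs A: [1 vs 3, 2 vs 6, 5 vs 3] → B does not strictly dominate A (column X: 1 ≤ 3)
  B vs C: [1 vs 5, 2 vs 2, 5 vs 4] → B does not strictly dominate C (column X: 1 ≤ 5)
  C vs A: [5 vs 3, 2 vs 6, 4 vs 3] → C does not strictly dominate A (column Y: 2 ≤ 6)
  C vs B: [5 vs 1, 2 vs 2, 4 vs 5] → C does not strictly dominate B (column Y: 2 ≤ 2)
No single strategy strictly dominates all others → no strictly dominant strategy.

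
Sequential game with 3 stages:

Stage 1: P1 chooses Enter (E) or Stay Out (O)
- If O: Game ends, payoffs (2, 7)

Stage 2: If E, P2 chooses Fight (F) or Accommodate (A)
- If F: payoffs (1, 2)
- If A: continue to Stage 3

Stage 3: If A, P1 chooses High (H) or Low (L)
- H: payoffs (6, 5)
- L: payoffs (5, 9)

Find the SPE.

SPE: (E, A, H); Outcome (6, 5)

Work:
Stage 3: P1 chooses H (6 vs 5)
Stage 2: P2: F->2, A->5 (anticipating H). Choose A
Stage 1: P1: O->2, E->6 (anticipating A, H). Choose E
SPE path: E -> A -> H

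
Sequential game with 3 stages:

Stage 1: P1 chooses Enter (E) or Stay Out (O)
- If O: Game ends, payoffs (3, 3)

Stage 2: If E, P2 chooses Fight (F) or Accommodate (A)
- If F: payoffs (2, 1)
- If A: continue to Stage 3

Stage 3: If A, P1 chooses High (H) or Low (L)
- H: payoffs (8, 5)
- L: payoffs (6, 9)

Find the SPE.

SPE: (E, A, H); Outcome (8, 5)

Work:
Stage 3: P1 chooses H (8 vs 6)
Stage 2: P2: F->1, A->5 (anticipating H). Choose A
Stage 1: P1: O->3, E->8 (anticipating A, H). Choose E
SPE path: E -> A -> H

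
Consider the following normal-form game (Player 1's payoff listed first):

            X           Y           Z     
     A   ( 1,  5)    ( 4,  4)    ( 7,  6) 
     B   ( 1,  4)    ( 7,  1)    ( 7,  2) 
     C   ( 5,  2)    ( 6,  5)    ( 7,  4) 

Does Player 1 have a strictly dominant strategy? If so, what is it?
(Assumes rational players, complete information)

No strictly dominant strategy exists for Player 1

Work:
A strategy strictly dominates another if it gives a strictly higher payoff against every opponent action. Compare each pair of P1's strategies column-by-column:
  A vs B: [1 vs 1, 4 vs 7, 7 vs 7] → A does not strictly dominate B (column X: 1 ≤ 1)
  A vs C: [1 vs 5, 4 vs 6, 7 vs 7] → A does not strictly dominate C (column X: 1 ≤ 5)
  B vs A: [1 vs 1, 7 vs 4, 7 vs 7] → B does not strictly dominate A (column X: 1 ≤ 1)
  B vs C: [1 vs 5, 7 vs 6, 7 vs 7] → B does not strictly dominate C (column X: 1 ≤ 5)
  C vs A: [5 vs 1, 6 vs 4, 7 vs 7] → C does not strictly dominate A (column Z: 7 ≤ 7)
  C vs B: [5 vs 1, 6 vs 7, 7 vs 7] → C does not strictly dominate B (column Y: 6 ≤ 7)
No single strategy strictly dominates all others → no strictly dominant strategy.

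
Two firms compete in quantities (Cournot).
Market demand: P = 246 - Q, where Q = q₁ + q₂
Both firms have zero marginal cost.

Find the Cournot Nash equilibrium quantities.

q₁* = q₂* = 82.0; P* = 82.0

Work:
Profit: π_i = P·q_i = (a - q_i - q_j)·q_i
FOC: ∂π_i/∂q_i = a - 2q_i - q_j = 0
Reaction function: q_i = (246 - q_j)/2
Symmetry: q* = 246/3 = 82.0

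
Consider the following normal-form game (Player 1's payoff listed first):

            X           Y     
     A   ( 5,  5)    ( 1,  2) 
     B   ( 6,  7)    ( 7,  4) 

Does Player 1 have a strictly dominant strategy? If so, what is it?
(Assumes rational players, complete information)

Yes, Player 1's strictly dominant strategy is B

Work:
A strategy strictly dominates another if it gives a strictly higher payoff against every opponent action. Compare each pair of P1's strategies column-by-column:
  A vs B: [5 vs 6, 1 vs 7] → A does not strictly dominate B (column X: 5 ≤ 6)
  B vs A: [6 vs 5, 7 vs 1] → B strictly dominates A
B strictly dominates every other strategy → strictly dominant.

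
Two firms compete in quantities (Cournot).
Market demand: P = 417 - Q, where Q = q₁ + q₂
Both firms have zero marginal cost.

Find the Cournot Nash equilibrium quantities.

q₁* = q₂* = 139.0; P* = 139.0

Work:
Profit: π_i = P·q_i = (a - q_i - q_j)·q_i
FOC: ∂π_i/∂q_i = a - 2q_i - q_j = 0
Reaction function: q_i = (417 - q_j)/2
Symmetry: q* = 417/3 = 139.0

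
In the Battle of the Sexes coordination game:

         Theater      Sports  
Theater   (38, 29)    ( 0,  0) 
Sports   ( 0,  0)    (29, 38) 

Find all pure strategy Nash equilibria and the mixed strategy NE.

Pure NE: (Theater, Theater) and (Sports, Sports); Mixed NE: p = 0.5672, q = 0.4328

Work:
Check pure NE:
(Theater, Theater): (38, 29) - no unilateral deviation beneficial
(Sports, Sports): (29, 38) - no unilateral deviation beneficial
Mixed NE: P1 plays Theater with p = 0.5672, P2 plays Theater with q = 0.4328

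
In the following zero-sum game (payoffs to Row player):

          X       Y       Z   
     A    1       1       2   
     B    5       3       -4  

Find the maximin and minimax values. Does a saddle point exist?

Maximin = 1, Minimax = 2, Saddle: False

Work:
Row minimums: [1, -4] → maximin = 1
Column maximums: [5, 3, 2] → minimax = 2
No saddle point (maximin ≠ minimax). Mixed strategy needed.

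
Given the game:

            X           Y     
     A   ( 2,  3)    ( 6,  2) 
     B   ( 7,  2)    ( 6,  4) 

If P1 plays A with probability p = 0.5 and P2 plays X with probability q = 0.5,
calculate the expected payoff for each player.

E[P1] = 5.25, E[P2] = 2.75

Work:
E[P1] = p·q·π₁(A,X) + p·(1-q)·π₁(A,Y) + (1-p)·q·π₁(B,X) + (1-p)·(1-q)·π₁(B,Y)
= 0.5·0.5·2 + 0.5·0.5·6 + 0.5·0.5·7 + 0.5·0.5·6
= 5.25

E[P2] = 2.75 (similar calculation)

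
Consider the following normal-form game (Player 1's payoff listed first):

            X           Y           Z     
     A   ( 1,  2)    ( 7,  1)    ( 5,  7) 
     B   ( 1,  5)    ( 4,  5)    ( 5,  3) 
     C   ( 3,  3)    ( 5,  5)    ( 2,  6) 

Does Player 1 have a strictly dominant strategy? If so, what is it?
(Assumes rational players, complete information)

No strictly dominant strategy exists for Player 1

Work:
A strategy strictly dominates another if it gives a strictly higher payoff against every opponent action. Compare each pair of P1's strategies column-by-column:
  A vs B: [1 vs 1, 7 vs 4, 5 vs 5] → A does not strictly dominate B (column X: 1 ≤ 1)
  A vs C: [1 vs 3, 7 vs 5, 5 vs 2] → A does not strictly dominate C (column X: 1 ≤ 3)
  B vs A: [1 vs 1, 4 vs 7, 5 vs 5] → B does not strictly dominate A (column X: 1 ≤ 1)
  B vs C: [1 vs 3, 4 vs 5, 5 vs 2] → B does not strictly dominate C (column X: 1 ≤ 3)
  C vs A: [3 vs 1, 5 vs 7, 2 vs 5] → C does not strictly dominate A (column Y: 5 ≤ 7)
  C vs B: [3 vs 1, 5 vs 4, 2 vs 5] → C does not strictly dominate B (column Z: 2 ≤ 5)
No single strategy strictly dominates all others → no strictly dominant strategy.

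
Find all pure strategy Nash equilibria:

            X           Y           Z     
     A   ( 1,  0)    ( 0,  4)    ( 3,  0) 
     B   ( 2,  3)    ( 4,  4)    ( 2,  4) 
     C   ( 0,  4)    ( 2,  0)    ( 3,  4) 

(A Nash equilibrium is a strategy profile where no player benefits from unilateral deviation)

Nash equilibrium: (B, Y), (C, Z)

Work:
Best responses:
  P1 vs X: payoffs [1, 2, 0] → best response B (payoff 2)
  P1 vs Y: payoffs [0, 4, 2] → best response B (payoff 4)
  P1 vs Z: payoffs [3, 2, 3] → best response A/C (payoff 3)
  P2 vs A: payoffs [0, 4, 0] → best response Y (payoff 4)
  P2 vs B: payoffs [3, 4, 4] → best response Y/Z (payoff 4)
  P2 vs C: payoffs [4, 0, 4] → best response X/Z (payoff 4)
Mutual best responses: (B,Y), (C,Z) → Nash equilibria.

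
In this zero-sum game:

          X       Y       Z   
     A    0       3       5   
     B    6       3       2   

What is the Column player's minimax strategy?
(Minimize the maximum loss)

Column should play Y, value = 3

Work:
Column player minimizes Row's maximum payoff:
Column X: max payoff to Row = 6
Column Y: max payoff to Row = 3
Column Z: max payoff to Row = 5
Minimum is 3, achieved by column Y.
Minimax strategy: Y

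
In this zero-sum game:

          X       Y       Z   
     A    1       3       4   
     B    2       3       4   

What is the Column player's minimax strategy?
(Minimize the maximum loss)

Column should play X, value = 2

Work:
Column player minimizes Row's maximum payoff:
Column X: max payoff to Row = 2
Column Y: max payoff to Row = 3
Column Z: max payoff to Row = 4
Minimum is 2, achieved by column X.
Minimax strategy: X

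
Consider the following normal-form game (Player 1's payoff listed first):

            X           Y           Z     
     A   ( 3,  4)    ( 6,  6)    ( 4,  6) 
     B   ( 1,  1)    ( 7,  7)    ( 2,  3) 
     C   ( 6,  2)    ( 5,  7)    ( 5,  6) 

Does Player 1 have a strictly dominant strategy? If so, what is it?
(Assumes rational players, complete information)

No strictly dominant strategy exists for Player 1

Work:
A strategy strictly dominates another if it gives a strictly higher payoff against every opponent action. Compare each pair of P1's strategies column-by-column:
  A vs B: [3 vs 1, 6 vs 7, 4 vs 2] → A does not strictly dominate B (column Y: 6 ≤ 7)
  A vs C: [3 vs 6, 6 vs 5, 4 vs 5] → A does not strictly dominate C (column X: 3 ≤ 6)
  B vs A: [1 vs 3, 7 vs 6, 2 vs 4] → B does not strictly dominate A (column X: 1 ≤ 3)
  B vs C: [1 vs 6, 7 vs 5, 2 vs 5] → B does not strictly dominate C (column X: 1 ≤ 6)
  C vs A: [6 vs 3, 5 vs 6, 5 vs 4] → C does not strictly dominate A (column Y: 5 ≤ 6)
  C vs B: [6 vs 1, 5 vs 7, 5 vs 2] → C does not strictly dominate B (column Y: 5 ≤ 7)
No single strategy strictly dominates all others → no strictly dominant strategy.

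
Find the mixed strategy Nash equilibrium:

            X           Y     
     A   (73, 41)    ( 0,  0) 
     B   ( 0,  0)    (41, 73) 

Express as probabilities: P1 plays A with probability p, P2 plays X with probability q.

p = 0.6404, q = 0.3596

Work:
Find probabilities that make opponent indifferent:
P2 chooses q to make P1 indifferent between A and B
P1 chooses p to make P2 indifferent between X and Y
Mixed NE: P1 plays (A: 0.6404, B: 0.3596), P2 plays (X: 0.3596, Y: 0.6404)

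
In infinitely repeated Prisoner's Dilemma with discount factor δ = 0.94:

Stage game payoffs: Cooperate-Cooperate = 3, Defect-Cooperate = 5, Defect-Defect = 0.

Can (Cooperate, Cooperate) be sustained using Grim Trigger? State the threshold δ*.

δ* = 0.4; since δ = 0.94 ≥ 0.4, cooperation can be sustained

Work:
For Grim Trigger:
Cooperate forever: 3/(1-δ)
Defect then punished: 5 + 0·δ/(1-δ)
Need: 3/(1-δ) ≥ 5 + 0·δ/(1-δ)
Solving: δ ≥ (T-R)/(T-P) = (5-3)/(5-0) = 0.4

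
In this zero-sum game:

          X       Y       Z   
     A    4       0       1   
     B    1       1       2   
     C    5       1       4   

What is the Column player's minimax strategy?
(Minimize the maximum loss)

Column should play Y, value = 1

Work:
Column player minimizes Row's maximum payoff:
Column X: max payoff to Row = 5
Column Y: max payoff to Row = 1
Column Z: max payoff to Row = 4
Minimum is 1, achieved by column Y.
Minimax strategy: Y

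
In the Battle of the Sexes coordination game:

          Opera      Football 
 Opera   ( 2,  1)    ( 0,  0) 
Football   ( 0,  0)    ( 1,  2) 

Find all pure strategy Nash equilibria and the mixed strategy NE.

Pure NE: (Opera, Opera) and (Football, Football); Mixed NE: p = 0.6667, q = 0.3333

Work:
Check pure NE:
(Opera, Opera): (2, 1) - no unilateral deviation beneficial
(Football, Football): (1, 2) - no unilateral deviation beneficial
Mixed NE: P1 plays Opera with p = 0.6667, P2 plays Opera with q = 0.3333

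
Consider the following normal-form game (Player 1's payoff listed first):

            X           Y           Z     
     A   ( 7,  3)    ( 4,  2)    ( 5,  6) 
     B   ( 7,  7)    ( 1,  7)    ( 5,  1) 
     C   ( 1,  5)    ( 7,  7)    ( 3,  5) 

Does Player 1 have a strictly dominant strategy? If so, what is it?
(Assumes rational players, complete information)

No strictly dominant strategy exists for Player 1

Work:
A strategy strictly dominates another if it gives a strictly higher payoff against every opponent action. Compare each pair of P1's strategies column-by-column:
  A vs B: [7 vs 7, 4 vs 1, 5 vs 5] → A does not strictly dominate B (column X: 7 ≤ 7)
  A vs C: [7 vs 1, 4 vs 7, 5 vs 3] → A does not strictly dominate C (column Y: 4 ≤ 7)
  B vs A: [7 vs 7, 1 vs 4, 5 vs 5] → B does not strictly dominate A (column X: 7 ≤ 7)
  B vs C: [7 vs 1, 1 vs 7, 5 vs 3] → B does not strictly dominate C (column Y: 1 ≤ 7)
  C vs A: [1 vs 7, 7 vs 4, 3 vs 5] → C does not strictly dominate A (column X: 1 ≤ 7)
  C vs B: [1 vs 7, 7 vs 1, 3 vs 5] → C does not strictly dominate B (column X: 1 ≤ 7)
No single strategy strictly dominates all others → no strictly dominant strategy.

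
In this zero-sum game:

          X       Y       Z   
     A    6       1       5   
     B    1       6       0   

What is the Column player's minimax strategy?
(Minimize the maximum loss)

Column should play Z, value = 5

Work:
Column player minimizes Row's maximum payoff:
Column X: max payoff to Row = 6
Column Y: max payoff to Row = 6
Column Z: max payoff to Row = 5
Minimum is 5, achieved by column Z.
Minimax strategy: Z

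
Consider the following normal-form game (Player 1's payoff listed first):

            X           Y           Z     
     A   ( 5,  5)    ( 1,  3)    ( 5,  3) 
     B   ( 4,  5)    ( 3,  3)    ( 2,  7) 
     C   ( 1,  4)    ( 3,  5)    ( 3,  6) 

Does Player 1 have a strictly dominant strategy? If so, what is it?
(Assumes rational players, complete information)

No strictly dominant strategy exists for Player 1

Work:
A strategy strictly dominates another if it gives a strictly higher payoff against every opponent action. Compare each pair of P1's strategies column-by-column:
  A vs B: [5 vs 4, 1 vs 3, 5 vs 2] → A does not strictly dominate B (column Y: 1 ≤ 3)
  A vs C: [5 vs 1, 1 vs 3, 5 vs 3] → A does not strictly dominate C (column Y: 1 ≤ 3)
  B vs A: [4 vs 5, 3 vs 1, 2 vs 5] → B does not strictly dominate A (column X: 4 ≤ 5)
  B vs C: [4 vs 1, 3 vs 3, 2 vs 3] → B does not strictly dominate C (column Y: 3 ≤ 3)
  C vs A: [1 vs 5, 3 vs 1, 3 vs 5] → C does not strictly dominate A (column X: 1 ≤ 5)
  C vs B: [1 vs 4, 3 vs 3, 3 vs 2] → C does not strictly dominate B (column X: 1 ≤ 4)
No single strategy strictly dominates all others → no strictly dominant strategy.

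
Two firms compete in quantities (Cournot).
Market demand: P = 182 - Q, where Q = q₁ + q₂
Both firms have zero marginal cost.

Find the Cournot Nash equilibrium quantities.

q₁* = q₂* = 60.67; P* = 60.67

Work:
Profit: π_i = P·q_i = (a - q_i - q_j)·q_i
FOC: ∂π_i/∂q_i = a - 2q_i - q_j = 0
Reaction function: q_i = (182 - q_j)/2
Symmetry: q* = 182/3 = 60.67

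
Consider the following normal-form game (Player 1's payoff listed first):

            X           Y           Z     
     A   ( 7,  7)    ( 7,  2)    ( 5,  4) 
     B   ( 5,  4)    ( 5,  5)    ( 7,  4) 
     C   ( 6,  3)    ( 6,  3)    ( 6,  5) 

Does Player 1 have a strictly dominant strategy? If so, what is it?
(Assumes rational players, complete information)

No strictly dominant strategy exists for Player 1

Work:
A strategy strictly dominates another if it gives a strictly higher payoff against every opponent action. Compare each pair of P1's strategies column-by-column:
  A vs B: [7 vs 5, 7 vs 5, 5 vs 7] → A does not strictly dominate B (column Z: 5 ≤ 7)
  A vs C: [7 vs 6, 7 vs 6, 5 vs 6] → A does not strictly dominate C (column Z: 5 ≤ 6)
  B vs A: [5 vs 7, 5 vs 7, 7 vs 5] → B does not strictly dominate A (column X: 5 ≤ 7)
  B vs C: [5 vs 6, 5 vs 6, 7 vs 6] → B does not strictly dominate C (column X: 5 ≤ 6)
  C vs A: [6 vs 7, 6 vs 7, 6 vs 5] → C does not strictly dominate A (column X: 6 ≤ 7)
  C vs B: [6 vs 5, 6 vs 5, 6 vs 7] → C does not strictly dominate B (column Z: 6 ≤ 7)
No single strategy strictly dominates all others → no strictly dominant strategy.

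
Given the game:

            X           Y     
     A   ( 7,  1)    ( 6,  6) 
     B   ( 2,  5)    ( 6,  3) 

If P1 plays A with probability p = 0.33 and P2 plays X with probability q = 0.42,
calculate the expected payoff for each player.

E[P1] = 5.013, E[P2] = 3.8598

Work:
E[P1] = p·q·π₁(A,X) + p·(1-q)·π₁(A,Y) + (1-p)·q·π₁(B,X) + (1-p)·(1-q)·π₁(B,Y)
= 0.33·0.42·7 + 0.33·0.58·6 + 0.67·0.42·2 + 0.67·0.58·6
= 5.013

E[P2] = 3.8598 (similar calculation)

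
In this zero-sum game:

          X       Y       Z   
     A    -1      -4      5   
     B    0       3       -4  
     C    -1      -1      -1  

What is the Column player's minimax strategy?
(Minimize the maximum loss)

Column should play X, value = 0

Work:
Column player minimizes Row's maximum payoff:
Column X: max payoff to Row = 0
Column Y: max payoff to Row = 3
Column Z: max payoff to Row = 5
Minimum is 0, achieved by column X.
Minimax strategy: X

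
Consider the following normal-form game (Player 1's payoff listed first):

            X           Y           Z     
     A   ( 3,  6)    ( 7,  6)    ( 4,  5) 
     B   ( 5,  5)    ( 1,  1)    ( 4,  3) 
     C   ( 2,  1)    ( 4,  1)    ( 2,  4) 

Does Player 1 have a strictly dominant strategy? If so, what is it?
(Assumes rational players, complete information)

No strictly dominant strategy exists for Player 1

Work:
A strategy strictly dominates another if it gives a strictly higher payoff against every opponent action. Compare each pair of P1's strategies column-by-column:
  A vs B: [3 vs 5, 7 vs 1, 4 vs 4] → A does not strictly dominate B (column X: 3 ≤ 5)
  A vs C: [3 vs 2, 7 vs 4, 4 vs 2] → A strictly dominates C
  B vs A: [5 vs 3, 1 vs 7, 4 vs 4] → B does not strictly dominate A (column Y: 1 ≤ 7)
  B vs C: [5 vs 2, 1 vs 4, 4 vs 2] → B does not strictly dominate C (column Y: 1 ≤ 4)
  C vs A: [2 vs 3, 4 vs 7, 2 vs 4] → C does not strictly dominate A (column X: 2 ≤ 3)
  C vs B: [2 vs 5, 4 vs 1, 2 vs 4] → C does not strictly dominate B (column X: 2 ≤ 5)
No single strategy strictly dominates all others → no strictly dominant strategy.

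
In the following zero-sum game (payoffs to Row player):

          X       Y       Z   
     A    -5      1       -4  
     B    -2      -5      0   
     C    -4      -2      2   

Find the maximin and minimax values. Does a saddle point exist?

Maximin = -4, Minimax = -2, Saddle: False

Work:
Row minimums: [-5, -5, -4] → maximin = -4
Column maximums: [-2, 1, 2] → minimax = -2
No saddle point (maximin ≠ minimax). Mixed strategy needed.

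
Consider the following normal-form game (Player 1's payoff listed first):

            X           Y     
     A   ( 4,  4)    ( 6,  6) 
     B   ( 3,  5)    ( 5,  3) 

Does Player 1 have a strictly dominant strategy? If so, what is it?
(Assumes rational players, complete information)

Yes, Player 1's strictly dominant strategy is A

Work:
A strategy strictly dominates another if it gives a strictly higher payoff against every opponent action. Compare each pair of P1's strategies column-by-column:
  A vs B: [4 vs 3, 6 vs 5] → A strictly dominates B
  B vs A: [3 vs 4, 5 vs 6] → B does not strictly dominate A (column X: 3 ≤ 4)
A strictly dominates every other strategy → strictly dominant.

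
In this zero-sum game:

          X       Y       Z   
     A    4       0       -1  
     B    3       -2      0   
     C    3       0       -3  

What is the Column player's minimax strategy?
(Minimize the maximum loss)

Column should play Y or Z (all achieve the minimum), value = 0

Work:
Column player minimizes Row's maximum payoff:
Column X: max payoff to Row = 4
Column Y: max payoff to Row = 0
Column Z: max payoff to Row = 0
Minimum is 0, achieved by columns Y, Z (tied).
Each of Y or Z is a minimax strategy.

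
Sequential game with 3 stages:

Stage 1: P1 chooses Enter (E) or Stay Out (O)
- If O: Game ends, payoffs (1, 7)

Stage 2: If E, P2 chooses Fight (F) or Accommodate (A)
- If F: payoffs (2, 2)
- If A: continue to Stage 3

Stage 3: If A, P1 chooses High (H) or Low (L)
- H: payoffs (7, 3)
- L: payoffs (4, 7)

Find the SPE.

SPE: (E, A, H); Outcome (7, 3)

Work:
Stage 3: P1 chooses H (7 vs 4)
Stage 2: P2: F->2, A->3 (anticipating H). Choose A
Stage 1: P1: O->1, E->7 (anticipating A, H). Choose E
SPE path: E -> A -> H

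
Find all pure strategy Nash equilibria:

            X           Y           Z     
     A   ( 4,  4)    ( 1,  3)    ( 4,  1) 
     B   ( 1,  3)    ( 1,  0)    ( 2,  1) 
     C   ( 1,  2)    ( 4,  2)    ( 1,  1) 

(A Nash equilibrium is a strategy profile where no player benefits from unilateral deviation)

Nash equilibrium: (A, X), (C, Y)

Work:
Best responses:
  P1 vs X: payoffs [4, 1, 1] → best response A (payoff 4)
  P1 vs Y: payoffs [1, 1, 4] → best response C (payoff 4)
  P1 vs Z: payoffs [4, 2, 1] → best response A (payoff 4)
  P2 vs A: payoffs [4, 3, 1] → best response X (payoff 4)
  P2 vs B: payoffs [3, 0, 1] → best response X (payoff 3)
  P2 vs C: payoffs [2, 2, 1] → best response X/Y (payoff 2)
Mutual best responses: (A,X), (C,Y) → Nash equilibria.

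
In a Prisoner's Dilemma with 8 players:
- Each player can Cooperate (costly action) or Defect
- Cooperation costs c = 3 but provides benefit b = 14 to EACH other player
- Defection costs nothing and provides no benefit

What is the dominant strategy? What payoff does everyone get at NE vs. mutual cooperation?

Dominant: Defect; NE payoff = 0; Coop payoff = 95

Work:
Defect dominates (saves cost c = 3, benefit to others is external)
NE: All defect → everyone gets 0
If all cooperate: each receives (7)×14 - 3 = 95
Social dilemma: 95 > 0 but NE gives 0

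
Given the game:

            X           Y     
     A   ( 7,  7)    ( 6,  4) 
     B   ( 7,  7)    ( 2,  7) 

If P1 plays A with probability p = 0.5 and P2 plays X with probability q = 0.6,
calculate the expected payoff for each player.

E[P1] = 5.8, E[P2] = 6.4

Work:
E[P1] = p·q·π₁(A,X) + p·(1-q)·π₁(A,Y) + (1-p)·q·π₁(B,X) + (1-p)·(1-q)·π₁(B,Y)
= 0.5·0.6·7 + 0.5·0.4·6 + 0.5·0.6·7 + 0.5·0.4·2
= 5.8

E[P2] = 6.4 (similar calculation)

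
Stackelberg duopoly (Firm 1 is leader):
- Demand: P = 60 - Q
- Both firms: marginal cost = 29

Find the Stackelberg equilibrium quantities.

q₁* (leader) = 15.5, q₂* (follower) = 7.75

Work:
Follower's reaction: q₂ = (a - c - q₁)/2
Leader substitutes: π₁ = q₁·(a - q₁ - (a-c-q₁)/2 - c)
FOC: q₁* = (60 - 29)/2 = 15.50
Then: q₂* = (60 - 29 - 15.5)/2 = 7.75
Leader has first-mover advantage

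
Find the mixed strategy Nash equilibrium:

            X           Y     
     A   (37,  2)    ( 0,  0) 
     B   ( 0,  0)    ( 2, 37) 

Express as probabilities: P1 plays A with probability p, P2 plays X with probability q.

p = 0.9487, q = 0.0513

Work:
Find probabilities that make opponent indifferent:
P2 chooses q to make P1 indifferent between A and B
P1 chooses p to make P2 indifferent between X and Y
Mixed NE: P1 plays (A: 0.9487, B: 0.0513), P2 plays (X: 0.0513, Y: 0.9487)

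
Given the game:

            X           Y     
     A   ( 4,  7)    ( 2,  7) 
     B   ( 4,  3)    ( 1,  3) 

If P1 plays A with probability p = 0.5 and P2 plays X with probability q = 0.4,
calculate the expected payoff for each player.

E[P1] = 2.5, E[P2] = 5.0

Work:
E[P1] = p·q·π₁(A,X) + p·(1-q)·π₁(A,Y) + (1-p)·q·π₁(B,X) + (1-p)·(1-q)·π₁(B,Y)
= 0.5·0.4·4 + 0.5·0.6·2 + 0.5·0.4·4 + 0.5·0.6·1
= 2.5

E[P2] = 5.0 (similar calculation)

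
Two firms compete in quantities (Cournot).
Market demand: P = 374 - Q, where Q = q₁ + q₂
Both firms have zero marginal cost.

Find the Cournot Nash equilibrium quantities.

q₁* = q₂* = 124.67; P* = 124.67

Work:
Profit: π_i = P·q_i = (a - q_i - q_j)·q_i
FOC: ∂π_i/∂q_i = a - 2q_i - q_j = 0
Reaction function: q_i = (374 - q_j)/2
Symmetry: q* = 374/3 = 124.67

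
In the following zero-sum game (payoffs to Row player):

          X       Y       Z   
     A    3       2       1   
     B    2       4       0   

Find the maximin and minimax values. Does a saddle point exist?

Maximin = 1, Minimax = 1, Saddle: True

Work:
Row minimums: [1, 0] → maximin = 1
Column maximums: [3, 4, 1] → minimax = 1
Saddle point exists! Game value = 1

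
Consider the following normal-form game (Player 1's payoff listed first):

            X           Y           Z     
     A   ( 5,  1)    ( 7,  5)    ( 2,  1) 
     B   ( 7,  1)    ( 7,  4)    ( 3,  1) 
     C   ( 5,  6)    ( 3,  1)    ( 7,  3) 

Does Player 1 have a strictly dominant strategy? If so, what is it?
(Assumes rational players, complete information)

No strictly dominant strategy exists for Player 1

Work:
A strategy strictly dominates another if it gives a strictly higher payoff against every opponent action. Compare each pair of P1's strategies column-by-column:
  A vs B: [5 vs 7, 7 vs 7, 2 vs 3] → A does not strictly dominate B (column X: 5 ≤ 7)
  A vs C: [5 vs 5, 7 vs 3, 2 vs 7] → A does not strictly dominate C (column X: 5 ≤ 5)
  B vs A: [7 vs 5, 7 vs 7, 3 vs 2] → B does not strictly dominate A (column Y: 7 ≤ 7)
  B vs C: [7 vs 5, 7 vs 3, 3 vs 7] → B does not strictly dominate C (column Z: 3 ≤ 7)
  C vs A: [5 vs 5, 3 vs 7, 7 vs 2] → C does not strictly dominate A (column X: 5 ≤ 5)
  C vs B: [5 vs 7, 3 vs 7, 7 vs 3] → C does not strictly dominate B (column X: 5 ≤ 7)
No single strategy strictly dominates all others → no strictly dominant strategy.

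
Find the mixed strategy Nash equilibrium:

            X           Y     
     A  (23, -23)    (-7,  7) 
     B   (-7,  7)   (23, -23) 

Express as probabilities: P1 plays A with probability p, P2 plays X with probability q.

p = 0.5, q = 0.5

Work:
Find probabilities that make opponent indifferent:
P2 chooses q to make P1 indifferent between A and B
P1 chooses p to make P2 indifferent between X and Y
Mixed NE: P1 plays (A: 0.5, B: 0.5), P2 plays (X: 0.5, Y: 0.5)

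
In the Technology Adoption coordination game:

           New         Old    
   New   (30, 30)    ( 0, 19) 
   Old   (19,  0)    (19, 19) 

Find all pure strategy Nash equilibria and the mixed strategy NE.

Pure NE: (New, New) and (Old, Old); Mixed NE: p = 0.6333, q = 0.6333

Work:
Check pure NE:
(New, New): (30, 30) - no unilateral deviation beneficial
(Old, Old): (19, 19) - no unilateral deviation beneficial
Mixed NE: P1 plays New with p = 0.6333, P2 plays New with q = 0.6333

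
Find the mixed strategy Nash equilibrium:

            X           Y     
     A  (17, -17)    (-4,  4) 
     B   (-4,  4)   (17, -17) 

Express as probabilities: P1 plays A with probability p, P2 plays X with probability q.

p = 0.5, q = 0.5

Work:
Find probabilities that make opponent indifferent:
P2 chooses q to make P1 indifferent between A and B
P1 chooses p to make P2 indifferent between X and Y
Mixed NE: P1 plays (A: 0.5, B: 0.5), P2 plays (X: 0.5, Y: 0.5)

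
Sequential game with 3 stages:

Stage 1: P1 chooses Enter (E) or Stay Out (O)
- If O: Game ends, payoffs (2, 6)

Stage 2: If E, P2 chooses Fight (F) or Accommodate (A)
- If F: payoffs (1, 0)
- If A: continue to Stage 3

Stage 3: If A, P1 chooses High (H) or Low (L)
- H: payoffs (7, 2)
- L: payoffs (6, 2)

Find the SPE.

SPE: (E, A, H); Outcome (7, 2)

Work:
Stage 3: P1 chooses H (7 vs 6)
Stage 2: P2: F->0, A->2 (anticipating H). Choose A
Stage 1: P1: O->2, E->7 (anticipating A, H). Choose E
SPE path: E -> A -> H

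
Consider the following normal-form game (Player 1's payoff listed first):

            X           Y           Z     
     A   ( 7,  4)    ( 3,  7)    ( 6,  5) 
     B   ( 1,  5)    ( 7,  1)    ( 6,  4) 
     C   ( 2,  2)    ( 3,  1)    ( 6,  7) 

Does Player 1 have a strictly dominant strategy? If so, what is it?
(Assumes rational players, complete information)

No strictly dominant strategy exists for Player 1

Work:
A strategy strictly dominates another if it gives a strictly higher payoff against every opponent action. Compare each pair of P1's strategies column-by-column:
  A vs B: [7 vs 1, 3 vs 7, 6 vs 6] → A does not strictly dominate B (column Y: 3 ≤ 7)
  A vs C: [7 vs 2, 3 vs 3, 6 vs 6] → A does not strictly dominate C (column Y: 3 ≤ 3)
  B vs A: [1 vs 7, 7 vs 3, 6 vs 6] → B does not strictly dominate A (column X: 1 ≤ 7)
  B vs C: [1 vs 2, 7 vs 3, 6 vs 6] → B does not strictly dominate C (column X: 1 ≤ 2)
  C vs A: [2 vs 7, 3 vs 3, 6 vs 6] → C does not strictly dominate A (column X: 2 ≤ 7)
  C vs B: [2 vs 1, 3 vs 7, 6 vs 6] → C does not strictly dominate B (column Y: 3 ≤ 7)
No single strategy strictly dominates all others → no strictly dominant strategy.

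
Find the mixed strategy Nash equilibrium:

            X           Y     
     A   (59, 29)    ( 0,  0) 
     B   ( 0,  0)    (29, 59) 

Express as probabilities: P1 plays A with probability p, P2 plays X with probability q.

p = 0.6705, q = 0.3295

Work:
Find probabilities that make opponent indifferent:
P2 chooses q to make P1 indifferent between A and B
P1 chooses p to make P2 indifferent between X and Y
Mixed NE: P1 plays (A: 0.6705, B: 0.3295), P2 plays (X: 0.3295, Y: 0.6705)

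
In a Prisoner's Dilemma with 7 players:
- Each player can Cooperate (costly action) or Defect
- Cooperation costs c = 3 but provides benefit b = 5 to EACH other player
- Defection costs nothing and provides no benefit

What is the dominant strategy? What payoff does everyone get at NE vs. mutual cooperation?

Dominant: Defect; NE payoff = 0; Coop payoff = 27

Work:
Defect dominates (saves cost c = 3, benefit to others is external)
NE: All defect → everyone gets 0
If all cooperate: each receives (6)×5 - 3 = 27
Social dilemma: 27 > 0 but NE gives 0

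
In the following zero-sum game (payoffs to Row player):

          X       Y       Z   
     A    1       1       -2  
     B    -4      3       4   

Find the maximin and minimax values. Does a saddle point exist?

Maximin = -2, Minimax = 1, Saddle: False

Work:
Row minimums: [-2, -4] → maximin = -2
Column maximums: [1, 3, 4] → minimax = 1
No saddle point (maximin ≠ minimax). Mixed strategy needed.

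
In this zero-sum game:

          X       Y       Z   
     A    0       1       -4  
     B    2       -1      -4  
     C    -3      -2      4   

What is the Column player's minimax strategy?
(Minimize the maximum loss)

Column should play Y, value = 1

Work:
Column player minimizes Row's maximum payoff:
Column X: max payoff to Row = 2
Column Y: max payoff to Row = 1
Column Z: max payoff to Row = 4
Minimum is 1, achieved by column Y.
Minimax strategy: Y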